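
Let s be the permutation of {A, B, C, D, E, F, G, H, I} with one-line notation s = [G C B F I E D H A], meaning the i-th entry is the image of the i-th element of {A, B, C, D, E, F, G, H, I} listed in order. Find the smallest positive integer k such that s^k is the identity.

6

The disjoint-cycle form of s has cycle lengths 6, 2, 1.
The order is lcm(6, 2) = 6.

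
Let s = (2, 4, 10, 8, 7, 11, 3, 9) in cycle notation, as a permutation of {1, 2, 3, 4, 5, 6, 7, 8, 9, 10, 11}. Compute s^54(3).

7

3 lies in the 8-cycle (2, 4, 10, 8, 7, 11, 3, 9).
On an 8-cycle, s^8 is the identity, so s^54 = s^6 there (54 ≡ 6 mod 8).
Advancing 6 steps from 3: 3 → 9 → 2 → 4 → 10 → 8 → 7.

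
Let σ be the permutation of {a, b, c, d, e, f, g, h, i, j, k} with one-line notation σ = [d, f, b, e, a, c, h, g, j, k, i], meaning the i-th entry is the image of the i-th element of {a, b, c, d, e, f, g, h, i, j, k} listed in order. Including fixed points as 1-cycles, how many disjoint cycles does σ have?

4

The cycle decomposition is (a, d, e)(b, f, c)(g, h)(i, j, k), which has 4 cycles (counting 1-cycles).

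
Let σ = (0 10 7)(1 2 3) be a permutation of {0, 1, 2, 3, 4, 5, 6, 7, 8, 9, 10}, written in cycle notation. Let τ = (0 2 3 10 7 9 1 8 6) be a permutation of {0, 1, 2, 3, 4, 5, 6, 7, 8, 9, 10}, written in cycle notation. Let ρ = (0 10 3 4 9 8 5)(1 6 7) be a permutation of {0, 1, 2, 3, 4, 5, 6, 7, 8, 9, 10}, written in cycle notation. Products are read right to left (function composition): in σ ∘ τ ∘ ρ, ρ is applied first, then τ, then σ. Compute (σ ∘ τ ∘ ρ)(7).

8

Chase 7: ρ(7) = 1; τ(1) = 8; σ(8) = 8. Hence (σ ∘ τ ∘ ρ)(7) = 8.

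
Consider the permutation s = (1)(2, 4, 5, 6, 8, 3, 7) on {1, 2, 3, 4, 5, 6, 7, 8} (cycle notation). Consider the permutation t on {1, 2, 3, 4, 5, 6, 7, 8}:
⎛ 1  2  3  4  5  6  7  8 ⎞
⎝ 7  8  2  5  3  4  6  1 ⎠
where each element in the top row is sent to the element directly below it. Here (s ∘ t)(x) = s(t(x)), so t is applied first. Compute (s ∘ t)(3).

First apply t: t(3) = 2, then s(2) = 4. Thus (s ∘ t)(3) = 4.

4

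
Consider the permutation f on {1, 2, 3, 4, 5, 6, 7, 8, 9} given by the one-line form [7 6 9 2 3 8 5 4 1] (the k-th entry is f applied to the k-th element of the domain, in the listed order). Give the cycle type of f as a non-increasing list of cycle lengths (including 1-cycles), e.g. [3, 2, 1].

The disjoint cycles are (1 7 5 3 9)(2 6 8 4), with lengths 5, 4 in non-increasing order.

[5, 4]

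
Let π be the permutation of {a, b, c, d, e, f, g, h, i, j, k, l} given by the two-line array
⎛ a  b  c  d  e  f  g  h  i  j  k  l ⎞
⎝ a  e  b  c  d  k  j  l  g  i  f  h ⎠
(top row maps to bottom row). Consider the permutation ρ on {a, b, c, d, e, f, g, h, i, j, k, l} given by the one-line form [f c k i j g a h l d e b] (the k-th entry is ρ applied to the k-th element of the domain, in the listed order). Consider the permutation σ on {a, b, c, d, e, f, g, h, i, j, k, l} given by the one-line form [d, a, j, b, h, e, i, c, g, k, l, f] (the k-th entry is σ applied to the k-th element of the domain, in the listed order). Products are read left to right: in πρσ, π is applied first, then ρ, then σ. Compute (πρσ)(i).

Apply the permutations in order: π(i) = g, then ρ(g) = a, then σ(a) = d. So (πρσ)(i) = d.

d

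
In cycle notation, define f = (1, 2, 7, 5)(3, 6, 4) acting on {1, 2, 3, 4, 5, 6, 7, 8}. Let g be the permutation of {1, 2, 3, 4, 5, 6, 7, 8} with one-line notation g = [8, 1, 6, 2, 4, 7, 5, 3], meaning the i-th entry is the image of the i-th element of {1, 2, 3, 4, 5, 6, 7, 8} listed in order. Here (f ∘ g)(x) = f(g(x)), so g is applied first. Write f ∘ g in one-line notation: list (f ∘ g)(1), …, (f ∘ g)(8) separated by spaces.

(f ∘ g)(x) = f(g(x)). Computing each image: f(g(1)) = f(8) = 8, f(g(2)) = f(1) = 2, f(g(3)) = f(6) = 4, f(g(4)) = f(2) = 7, f(g(5)) = f(4) = 3, f(g(6)) = f(7) = 5, f(g(7)) = f(5) = 1, f(g(8)) = f(3) = 6.
Hence f ∘ g = [8 2 4 7 3 5 1 6].

8 2 4 7 3 5 1 6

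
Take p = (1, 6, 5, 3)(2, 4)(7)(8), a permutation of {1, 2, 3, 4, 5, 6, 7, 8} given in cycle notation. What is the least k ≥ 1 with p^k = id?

4

The disjoint cycles have lengths 4, 2, 1, 1.
The order is lcm(4, 2) = 4.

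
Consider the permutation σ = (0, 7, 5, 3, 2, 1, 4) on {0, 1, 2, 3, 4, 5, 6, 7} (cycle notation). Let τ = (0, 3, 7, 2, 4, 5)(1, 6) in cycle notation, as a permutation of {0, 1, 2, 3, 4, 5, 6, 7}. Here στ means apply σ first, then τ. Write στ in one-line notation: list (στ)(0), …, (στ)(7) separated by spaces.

(στ)(x) = τ(σ(x)). Computing each image: τ(σ(0)) = τ(7) = 2, τ(σ(1)) = τ(4) = 5, τ(σ(2)) = τ(1) = 6, τ(σ(3)) = τ(2) = 4, τ(σ(4)) = τ(0) = 3, τ(σ(5)) = τ(3) = 7, τ(σ(6)) = τ(6) = 1, τ(σ(7)) = τ(5) = 0.
Hence στ = [2 5 6 4 3 7 1 0].

2 5 6 4 3 7 1 0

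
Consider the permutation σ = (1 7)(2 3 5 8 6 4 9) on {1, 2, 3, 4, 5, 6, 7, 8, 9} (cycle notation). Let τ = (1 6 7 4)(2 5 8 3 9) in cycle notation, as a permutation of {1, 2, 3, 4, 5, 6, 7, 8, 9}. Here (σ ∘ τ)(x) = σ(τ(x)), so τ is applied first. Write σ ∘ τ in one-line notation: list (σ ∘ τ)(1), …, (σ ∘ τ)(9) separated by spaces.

(σ ∘ τ)(x) = σ(τ(x)). Computing each image: σ(τ(1)) = σ(6) = 4, σ(τ(2)) = σ(5) = 8, σ(τ(3)) = σ(9) = 2, σ(τ(4)) = σ(1) = 7, σ(τ(5)) = σ(8) = 6, σ(τ(6)) = σ(7) = 1, σ(τ(7)) = σ(4) = 9, σ(τ(8)) = σ(3) = 5, σ(τ(9)) = σ(2) = 3.
Hence σ ∘ τ = [4 8 2 7 6 1 9 5 3].

4 8 2 7 6 1 9 5 3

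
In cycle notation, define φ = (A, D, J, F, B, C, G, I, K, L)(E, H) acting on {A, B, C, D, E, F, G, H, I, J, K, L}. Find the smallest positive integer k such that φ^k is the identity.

10

The cycle type of φ is (10, 2).
Since disjoint cycles commute, ord(φ) = lcm(10, 2) = 10.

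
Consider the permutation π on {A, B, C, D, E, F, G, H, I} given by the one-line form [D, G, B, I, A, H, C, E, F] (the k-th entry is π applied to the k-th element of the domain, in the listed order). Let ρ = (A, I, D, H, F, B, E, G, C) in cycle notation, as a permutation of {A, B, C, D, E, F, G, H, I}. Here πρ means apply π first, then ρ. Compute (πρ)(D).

D

π(D) = I, then ρ(I) = D; composing gives (πρ)(D) = D.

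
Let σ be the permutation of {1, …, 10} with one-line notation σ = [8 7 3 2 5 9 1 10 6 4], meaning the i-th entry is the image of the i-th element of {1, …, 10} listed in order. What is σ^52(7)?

Tracing 7 → 1 → … returns to 7 after 6 steps, so 7 lies in a 6-cycle (1 8 10 4 2 7).
On a 6-cycle, σ^6 is the identity, so σ^52 = σ^4 there (52 ≡ 4 mod 6).
Advancing 4 steps from 7: 7 → 1 → 8 → 10 → 4.

4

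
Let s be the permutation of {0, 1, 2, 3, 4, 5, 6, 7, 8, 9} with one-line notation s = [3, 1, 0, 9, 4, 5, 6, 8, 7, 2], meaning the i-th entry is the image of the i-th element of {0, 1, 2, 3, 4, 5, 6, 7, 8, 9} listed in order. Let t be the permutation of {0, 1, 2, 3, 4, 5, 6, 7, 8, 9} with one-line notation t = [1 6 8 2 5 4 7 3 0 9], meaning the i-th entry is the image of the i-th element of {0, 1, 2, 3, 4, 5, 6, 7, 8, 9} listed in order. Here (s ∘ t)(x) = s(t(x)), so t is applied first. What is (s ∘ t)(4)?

5

(s ∘ t)(4) = s(t(4)). t(4) = 5, then s(5) = 5. So (s ∘ t)(4) = 5.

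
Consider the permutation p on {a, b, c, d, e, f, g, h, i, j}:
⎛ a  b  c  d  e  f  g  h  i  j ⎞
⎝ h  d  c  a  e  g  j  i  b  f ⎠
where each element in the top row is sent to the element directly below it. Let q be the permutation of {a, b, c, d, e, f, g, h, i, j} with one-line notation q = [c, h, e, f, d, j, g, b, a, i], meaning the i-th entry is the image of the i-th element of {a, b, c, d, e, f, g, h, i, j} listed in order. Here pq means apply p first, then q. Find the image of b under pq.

First apply p: p(b) = d, then q(d) = f. Thus (pq)(b) = f.

f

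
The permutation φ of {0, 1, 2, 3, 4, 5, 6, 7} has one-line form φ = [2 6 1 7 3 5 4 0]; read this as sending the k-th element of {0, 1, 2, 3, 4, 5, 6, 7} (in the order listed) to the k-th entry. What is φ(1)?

6

1 is element number 2 of the domain, and entry number 2 of the one-line form is 6, so φ(1) = 6.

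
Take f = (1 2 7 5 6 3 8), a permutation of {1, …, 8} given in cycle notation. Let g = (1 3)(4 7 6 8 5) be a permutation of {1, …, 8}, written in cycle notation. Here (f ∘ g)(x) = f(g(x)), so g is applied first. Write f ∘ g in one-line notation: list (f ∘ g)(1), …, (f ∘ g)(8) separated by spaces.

Chase each element through g then f: 1 → 3 → 8; 2 → 2 → 7; 3 → 1 → 2; 4 → 7 → 5; 5 → 4 → 4; 6 → 8 → 1; 7 → 6 → 3; 8 → 5 → 6.
So f ∘ g in one-line form is 8 7 2 5 4 1 3 6.

8 7 2 5 4 1 3 6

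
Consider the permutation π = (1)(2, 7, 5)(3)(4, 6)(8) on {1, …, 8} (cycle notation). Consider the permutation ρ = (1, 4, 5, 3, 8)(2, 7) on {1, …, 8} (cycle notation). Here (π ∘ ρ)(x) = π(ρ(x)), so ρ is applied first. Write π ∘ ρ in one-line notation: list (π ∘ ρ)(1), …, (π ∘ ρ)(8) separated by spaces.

(π ∘ ρ)(x) = π(ρ(x)). Computing each image: π(ρ(1)) = π(4) = 6, π(ρ(2)) = π(7) = 5, π(ρ(3)) = π(8) = 8, π(ρ(4)) = π(5) = 2, π(ρ(5)) = π(3) = 3, π(ρ(6)) = π(6) = 4, π(ρ(7)) = π(2) = 7, π(ρ(8)) = π(1) = 1.
Hence π ∘ ρ = [6 5 8 2 3 4 7 1].

6 5 8 2 3 4 7 1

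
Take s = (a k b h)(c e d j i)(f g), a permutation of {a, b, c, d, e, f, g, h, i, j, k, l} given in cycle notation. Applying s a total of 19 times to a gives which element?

a lies in the 4-cycle (a k b h).
Powers repeat with period 4 on this cycle, and 19 mod 4 = 3, so s^19(a) = s^3(a).
Advancing 3 steps from a: a → k → b → h.

h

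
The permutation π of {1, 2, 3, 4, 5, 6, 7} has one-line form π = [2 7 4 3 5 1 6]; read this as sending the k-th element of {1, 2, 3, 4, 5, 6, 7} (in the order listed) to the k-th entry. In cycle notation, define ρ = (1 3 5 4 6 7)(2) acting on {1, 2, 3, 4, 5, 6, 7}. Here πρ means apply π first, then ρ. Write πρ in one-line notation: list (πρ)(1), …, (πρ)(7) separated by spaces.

2 1 6 5 4 3 7

For each element, apply π then ρ: 1 → 2 → 2; 2 → 7 → 1; 3 → 4 → 6; 4 → 3 → 5; 5 → 5 → 4; 6 → 1 → 3; 7 → 6 → 7.
So πρ in one-line form is 2 1 6 5 4 3 7.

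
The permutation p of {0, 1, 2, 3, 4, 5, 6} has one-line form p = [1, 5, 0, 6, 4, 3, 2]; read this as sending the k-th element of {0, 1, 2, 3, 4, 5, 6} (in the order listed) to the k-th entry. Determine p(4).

4

4 is element number 5 of the domain, and entry number 5 of the one-line form is 4, so p(4) = 4.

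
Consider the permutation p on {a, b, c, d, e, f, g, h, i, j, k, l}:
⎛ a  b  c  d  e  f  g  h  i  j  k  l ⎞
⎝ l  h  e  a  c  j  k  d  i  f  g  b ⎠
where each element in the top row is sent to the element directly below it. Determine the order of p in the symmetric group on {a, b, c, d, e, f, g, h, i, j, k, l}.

10

The disjoint-cycle form of p has cycle lengths 5, 2, 2, 2, 1.
The order is lcm(5, 2, 2, 2) = 10.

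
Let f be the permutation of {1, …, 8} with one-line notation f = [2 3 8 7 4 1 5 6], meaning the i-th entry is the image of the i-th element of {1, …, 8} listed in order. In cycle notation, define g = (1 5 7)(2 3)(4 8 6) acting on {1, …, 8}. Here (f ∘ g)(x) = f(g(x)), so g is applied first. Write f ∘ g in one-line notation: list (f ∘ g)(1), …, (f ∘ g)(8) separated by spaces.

Chase each element through g then f: 1 → 5 → 4; 2 → 3 → 8; 3 → 2 → 3; 4 → 8 → 6; 5 → 7 → 5; 6 → 4 → 7; 7 → 1 → 2; 8 → 6 → 1.
Collecting the images, f ∘ g = [4 8 3 6 5 7 2 1].

4 8 3 6 5 7 2 1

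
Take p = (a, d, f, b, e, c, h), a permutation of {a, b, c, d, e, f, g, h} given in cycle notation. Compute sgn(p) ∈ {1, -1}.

The cycle lengths are 7, 1.
A cycle of length ℓ contributes ℓ−1 transpositions, so p is a product of 6 transpositions — even.

1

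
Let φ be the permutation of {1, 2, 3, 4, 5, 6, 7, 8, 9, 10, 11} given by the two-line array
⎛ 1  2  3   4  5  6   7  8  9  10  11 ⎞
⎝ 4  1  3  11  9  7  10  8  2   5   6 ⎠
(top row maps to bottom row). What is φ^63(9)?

Tracing 9 → 2 → … returns to 9 after 9 steps, so 9 lies in a 9-cycle (1 4 11 6 7 10 5 9 2).
Since the cycle has length 9, φ^63 acts on it the same as φ^0 (63 mod 9 = 0).
So φ^63(9) = 9.

9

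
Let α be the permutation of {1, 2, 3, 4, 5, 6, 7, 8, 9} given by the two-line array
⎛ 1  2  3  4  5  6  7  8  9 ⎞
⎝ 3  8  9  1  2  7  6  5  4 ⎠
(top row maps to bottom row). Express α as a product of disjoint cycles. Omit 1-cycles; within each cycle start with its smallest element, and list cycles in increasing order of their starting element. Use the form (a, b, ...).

Start at 1 and follow images: 1 → 3 → 9 → 4 → 1, giving the cycle (1, 3, 9, 4).
Repeating from the next unused element and collecting all non-trivial cycles gives (1, 3, 9, 4)(2, 8, 5)(6, 7).

(1, 3, 9, 4)(2, 8, 5)(6, 7)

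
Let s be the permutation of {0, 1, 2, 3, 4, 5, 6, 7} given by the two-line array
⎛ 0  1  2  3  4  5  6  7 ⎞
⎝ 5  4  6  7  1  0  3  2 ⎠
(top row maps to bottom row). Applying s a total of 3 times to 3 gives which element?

6

Tracing 3 → 7 → … returns to 3 after 4 steps, so 3 lies in a 4-cycle (2, 6, 3, 7).
Stepping 3 places around the cycle: 3 → 7 → 2 → 6.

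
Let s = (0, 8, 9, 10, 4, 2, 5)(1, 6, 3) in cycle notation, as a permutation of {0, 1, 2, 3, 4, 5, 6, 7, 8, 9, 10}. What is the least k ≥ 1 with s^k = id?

The cycle type of s is (7, 3, 1).
The order is lcm(7, 3) = 21.

21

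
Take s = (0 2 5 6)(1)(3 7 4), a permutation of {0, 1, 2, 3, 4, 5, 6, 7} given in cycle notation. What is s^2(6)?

2

6 lies in the 4-cycle (0 2 5 6).
Stepping 2 places around the cycle: 6 → 0 → 2.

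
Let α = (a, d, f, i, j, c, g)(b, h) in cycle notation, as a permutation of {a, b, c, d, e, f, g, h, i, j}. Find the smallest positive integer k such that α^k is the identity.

The cycle type of α is (7, 2, 1).
Since disjoint cycles commute, ord(α) = lcm(7, 2) = 14.

14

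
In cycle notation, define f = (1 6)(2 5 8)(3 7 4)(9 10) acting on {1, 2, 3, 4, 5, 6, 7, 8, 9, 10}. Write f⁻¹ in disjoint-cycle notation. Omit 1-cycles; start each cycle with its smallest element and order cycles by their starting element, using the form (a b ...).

If f sends a → b within a cycle, f⁻¹ sends b → a; equivalently, reverse each cycle.
Reversing each cycle of f and rotating so the smallest element leads gives (1 6)(2 8 5)(3 4 7)(9 10).

(1 6)(2 8 5)(3 4 7)(9 10)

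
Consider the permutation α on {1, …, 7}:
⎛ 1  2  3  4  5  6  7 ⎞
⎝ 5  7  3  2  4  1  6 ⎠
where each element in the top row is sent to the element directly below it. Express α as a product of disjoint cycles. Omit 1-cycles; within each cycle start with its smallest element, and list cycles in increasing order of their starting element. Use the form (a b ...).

Iterating α from 1 gives 1 → 5 → 4 → 2 → 7 → 6 → 1; that is the 6-cycle (1 5 4 2 7 6).
Continuing from each remaining unvisited element yields (1 5 4 2 7 6).

(1 5 4 2 7 6)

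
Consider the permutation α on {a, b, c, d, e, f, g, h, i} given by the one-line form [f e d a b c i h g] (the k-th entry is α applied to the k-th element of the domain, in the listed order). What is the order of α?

4

Decomposing into disjoint cycles gives cycle lengths 4, 2, 2, 1.
Since disjoint cycles commute, ord(α) = lcm(4, 2, 2) = 4.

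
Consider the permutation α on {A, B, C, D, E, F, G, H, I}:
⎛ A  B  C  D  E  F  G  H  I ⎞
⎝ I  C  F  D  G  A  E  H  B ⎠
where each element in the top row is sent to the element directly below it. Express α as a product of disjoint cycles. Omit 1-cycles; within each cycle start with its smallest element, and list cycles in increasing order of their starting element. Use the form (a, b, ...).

(A, I, B, C, F)(E, G)

Start at A and follow images: A → I → B → C → F → A, giving the cycle (A, I, B, C, F).
Repeating from the next unused element and collecting all non-trivial cycles gives (A, I, B, C, F)(E, G).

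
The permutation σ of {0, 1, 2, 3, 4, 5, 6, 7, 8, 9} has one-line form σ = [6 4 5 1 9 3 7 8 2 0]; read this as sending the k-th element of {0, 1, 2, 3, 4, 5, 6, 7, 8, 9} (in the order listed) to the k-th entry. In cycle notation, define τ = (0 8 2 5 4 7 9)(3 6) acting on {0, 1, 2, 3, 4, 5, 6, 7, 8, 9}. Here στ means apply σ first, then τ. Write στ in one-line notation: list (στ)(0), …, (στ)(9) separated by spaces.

3 7 4 1 0 6 9 2 5 8

(στ)(x) = τ(σ(x)). Computing each image: τ(σ(0)) = τ(6) = 3, τ(σ(1)) = τ(4) = 7, τ(σ(2)) = τ(5) = 4, τ(σ(3)) = τ(1) = 1, τ(σ(4)) = τ(9) = 0, τ(σ(5)) = τ(3) = 6, τ(σ(6)) = τ(7) = 9, τ(σ(7)) = τ(8) = 2, τ(σ(8)) = τ(2) = 5, τ(σ(9)) = τ(0) = 8.
Hence στ = [3 7 4 1 0 6 9 2 5 8].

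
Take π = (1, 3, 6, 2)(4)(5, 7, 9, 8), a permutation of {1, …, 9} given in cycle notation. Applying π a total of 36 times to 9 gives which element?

9 lies in the 4-cycle (5, 7, 9, 8).
Powers repeat with period 4 on this cycle, and 36 mod 4 = 0, so π^36(9) = π^0(9).
So π^36(9) = 9.

9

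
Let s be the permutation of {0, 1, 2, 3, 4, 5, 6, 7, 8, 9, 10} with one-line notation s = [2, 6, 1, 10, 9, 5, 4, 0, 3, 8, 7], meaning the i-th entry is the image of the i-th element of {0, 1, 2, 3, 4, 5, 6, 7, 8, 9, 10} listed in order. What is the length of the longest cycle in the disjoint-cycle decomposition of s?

10

Decomposing into disjoint cycles gives (0 2 1 6 4 9 8 3 10 7); the longest has length 10.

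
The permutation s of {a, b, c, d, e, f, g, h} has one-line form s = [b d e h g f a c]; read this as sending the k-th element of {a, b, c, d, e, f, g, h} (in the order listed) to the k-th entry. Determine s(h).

c

h is element number 8 of the domain, and entry number 8 of the one-line form is c, so s(h) = c.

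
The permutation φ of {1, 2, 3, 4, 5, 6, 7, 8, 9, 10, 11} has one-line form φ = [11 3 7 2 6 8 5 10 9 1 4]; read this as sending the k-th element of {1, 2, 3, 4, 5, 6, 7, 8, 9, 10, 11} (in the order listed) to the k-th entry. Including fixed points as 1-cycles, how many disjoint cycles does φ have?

The cycle decomposition is (1, 11, 4, 2, 3, 7, 5, 6, 8, 10)(9), which has 2 cycles (counting 1-cycles).

2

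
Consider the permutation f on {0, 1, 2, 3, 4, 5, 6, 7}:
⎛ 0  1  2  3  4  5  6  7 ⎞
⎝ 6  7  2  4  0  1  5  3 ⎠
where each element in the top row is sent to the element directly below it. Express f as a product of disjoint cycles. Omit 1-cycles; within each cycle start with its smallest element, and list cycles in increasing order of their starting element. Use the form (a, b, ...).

(0, 6, 5, 1, 7, 3, 4)

Iterating f from 0 gives 0 → 6 → 5 → 1 → 7 → 3 → 4 → 0; that is the 7-cycle (0, 6, 5, 1, 7, 3, 4).
Repeating from the next unused element and collecting all non-trivial cycles gives (0, 6, 5, 1, 7, 3, 4).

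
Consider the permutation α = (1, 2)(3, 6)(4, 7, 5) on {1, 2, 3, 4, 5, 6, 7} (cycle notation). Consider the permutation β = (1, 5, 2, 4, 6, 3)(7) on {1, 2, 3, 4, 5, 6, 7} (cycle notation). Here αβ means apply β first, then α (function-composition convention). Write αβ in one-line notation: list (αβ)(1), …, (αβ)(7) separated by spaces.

4 7 2 3 1 6 5

Chase each element through β then α: 1 → 5 → 4; 2 → 4 → 7; 3 → 1 → 2; 4 → 6 → 3; 5 → 2 → 1; 6 → 3 → 6; 7 → 7 → 5.
Collecting the images, αβ = [4 7 2 3 1 6 5].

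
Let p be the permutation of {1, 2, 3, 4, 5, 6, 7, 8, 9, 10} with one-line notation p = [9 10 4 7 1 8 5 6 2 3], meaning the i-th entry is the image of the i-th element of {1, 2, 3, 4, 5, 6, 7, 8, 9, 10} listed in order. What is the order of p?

The disjoint-cycle form of p has cycle lengths 8, 2.
Since disjoint cycles commute, ord(p) = lcm(8, 2) = 8.

8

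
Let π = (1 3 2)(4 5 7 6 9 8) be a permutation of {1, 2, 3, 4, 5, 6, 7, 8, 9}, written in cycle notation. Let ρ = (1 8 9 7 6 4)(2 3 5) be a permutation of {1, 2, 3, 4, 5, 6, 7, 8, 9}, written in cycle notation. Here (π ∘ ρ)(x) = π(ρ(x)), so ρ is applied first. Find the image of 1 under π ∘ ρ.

4

First apply ρ: ρ(1) = 8, then π(8) = 4. Thus (π ∘ ρ)(1) = 4.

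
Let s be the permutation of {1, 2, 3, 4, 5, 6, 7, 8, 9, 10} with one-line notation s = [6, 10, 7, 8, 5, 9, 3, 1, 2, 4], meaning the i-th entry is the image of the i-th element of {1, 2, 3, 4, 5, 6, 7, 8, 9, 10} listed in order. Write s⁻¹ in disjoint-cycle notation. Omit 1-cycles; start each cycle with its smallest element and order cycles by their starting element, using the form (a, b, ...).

The cycle decomposition of s is (1, 6, 9, 2, 10, 4, 8)(3, 7).
Reversing each cycle (and rotating so the smallest element leads) gives s⁻¹ = (1, 8, 4, 10, 2, 9, 6)(3, 7).

(1, 8, 4, 10, 2, 9, 6)(3, 7)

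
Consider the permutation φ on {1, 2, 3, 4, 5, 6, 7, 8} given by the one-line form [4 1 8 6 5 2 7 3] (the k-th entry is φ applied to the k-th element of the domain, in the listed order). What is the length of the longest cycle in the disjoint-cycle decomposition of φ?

Decomposing into disjoint cycles gives (1, 4, 6, 2)(3, 8); the longest has length 4.

4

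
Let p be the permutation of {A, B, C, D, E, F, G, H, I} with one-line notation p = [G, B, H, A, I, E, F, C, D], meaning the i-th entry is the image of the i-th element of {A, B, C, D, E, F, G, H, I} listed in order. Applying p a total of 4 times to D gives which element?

Tracing D → A → … returns to D after 6 steps, so D lies in a 6-cycle (A G F E I D).
Stepping 4 places around the cycle: D → A → G → F → E.

E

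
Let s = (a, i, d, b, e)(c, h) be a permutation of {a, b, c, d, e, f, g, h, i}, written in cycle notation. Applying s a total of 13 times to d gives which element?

a

d lies in the 5-cycle (a, i, d, b, e).
On a 5-cycle, s^5 is the identity, so s^13 = s^3 there (13 ≡ 3 mod 5).
Advancing 3 steps from d: d → b → e → a.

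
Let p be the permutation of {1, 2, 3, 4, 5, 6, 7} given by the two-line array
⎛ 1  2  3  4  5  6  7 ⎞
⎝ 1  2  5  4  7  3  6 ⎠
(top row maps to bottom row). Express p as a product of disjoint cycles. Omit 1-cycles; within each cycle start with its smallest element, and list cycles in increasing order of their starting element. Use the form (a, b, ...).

Iterating p from 3 gives 3 → 5 → 7 → 6 → 3; that is the 4-cycle (3, 5, 7, 6).
Repeating from the next unused element and collecting all non-trivial cycles gives (3, 5, 7, 6).

(3, 5, 7, 6)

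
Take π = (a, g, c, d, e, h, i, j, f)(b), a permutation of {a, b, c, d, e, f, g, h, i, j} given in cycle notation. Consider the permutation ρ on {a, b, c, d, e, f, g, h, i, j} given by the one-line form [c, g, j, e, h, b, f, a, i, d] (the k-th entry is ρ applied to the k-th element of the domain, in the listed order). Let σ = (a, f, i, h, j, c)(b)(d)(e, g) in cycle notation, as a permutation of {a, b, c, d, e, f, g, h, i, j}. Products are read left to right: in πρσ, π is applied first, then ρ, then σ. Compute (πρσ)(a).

i

(πρσ)(a) = σ(ρ(π(a))). π(a) = g, then ρ(g) = f, then σ(f) = i, so the result is i.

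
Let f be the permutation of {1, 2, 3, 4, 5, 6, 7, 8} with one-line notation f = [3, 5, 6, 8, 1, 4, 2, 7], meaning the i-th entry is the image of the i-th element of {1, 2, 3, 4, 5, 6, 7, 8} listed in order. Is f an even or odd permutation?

odd

In disjoint-cycle form the cycle lengths are 8.
A cycle of length ℓ contributes ℓ−1 transpositions, so f is a product of 7 transpositions — odd.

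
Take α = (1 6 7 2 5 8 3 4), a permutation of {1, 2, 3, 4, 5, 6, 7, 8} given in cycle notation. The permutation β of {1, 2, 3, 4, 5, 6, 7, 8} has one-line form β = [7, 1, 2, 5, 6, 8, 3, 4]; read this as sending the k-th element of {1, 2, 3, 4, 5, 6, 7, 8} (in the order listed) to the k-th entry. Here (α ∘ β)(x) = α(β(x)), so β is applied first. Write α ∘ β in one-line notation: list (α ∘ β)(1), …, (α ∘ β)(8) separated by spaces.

2 6 5 8 7 3 4 1

(α ∘ β)(x) = α(β(x)). Computing each image: α(β(1)) = α(7) = 2, α(β(2)) = α(1) = 6, α(β(3)) = α(2) = 5, α(β(4)) = α(5) = 8, α(β(5)) = α(6) = 7, α(β(6)) = α(8) = 3, α(β(7)) = α(3) = 4, α(β(8)) = α(4) = 1.
Hence α ∘ β = [2 6 5 8 7 3 4 1].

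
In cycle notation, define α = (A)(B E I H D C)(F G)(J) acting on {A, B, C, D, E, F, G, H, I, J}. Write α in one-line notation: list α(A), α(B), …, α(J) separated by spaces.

A E B C I G F D H J

Image by image: A→A, B→E, C→B, D→C, E→I, F→G, G→F, H→D, I→H, J→J.
So the one-line form is A E B C I G F D H J.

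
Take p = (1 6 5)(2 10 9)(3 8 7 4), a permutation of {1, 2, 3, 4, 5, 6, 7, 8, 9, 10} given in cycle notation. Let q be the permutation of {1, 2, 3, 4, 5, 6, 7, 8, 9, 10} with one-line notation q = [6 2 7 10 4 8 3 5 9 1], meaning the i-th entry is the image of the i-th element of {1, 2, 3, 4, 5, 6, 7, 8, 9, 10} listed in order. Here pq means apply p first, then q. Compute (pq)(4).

(pq)(4) = q(p(4)). p(4) = 3, then q(3) = 7. So (pq)(4) = 7.

7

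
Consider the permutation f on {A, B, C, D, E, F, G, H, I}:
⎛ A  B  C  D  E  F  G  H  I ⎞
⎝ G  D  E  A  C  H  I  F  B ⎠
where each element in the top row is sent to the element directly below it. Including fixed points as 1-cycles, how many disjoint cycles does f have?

The cycle decomposition is (A, G, I, B, D)(C, E)(F, H), which has 3 cycles (counting 1-cycles).

3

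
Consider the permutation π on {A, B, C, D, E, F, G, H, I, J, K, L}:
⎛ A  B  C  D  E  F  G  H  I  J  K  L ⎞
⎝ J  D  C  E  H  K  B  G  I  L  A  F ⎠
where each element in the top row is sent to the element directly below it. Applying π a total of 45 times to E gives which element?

E

Tracing E → H → … returns to E after 5 steps, so E lies in a 5-cycle (B, D, E, H, G).
Powers repeat with period 5 on this cycle, and 45 mod 5 = 0, so π^45(E) = π^0(E).
So π^45(E) = E.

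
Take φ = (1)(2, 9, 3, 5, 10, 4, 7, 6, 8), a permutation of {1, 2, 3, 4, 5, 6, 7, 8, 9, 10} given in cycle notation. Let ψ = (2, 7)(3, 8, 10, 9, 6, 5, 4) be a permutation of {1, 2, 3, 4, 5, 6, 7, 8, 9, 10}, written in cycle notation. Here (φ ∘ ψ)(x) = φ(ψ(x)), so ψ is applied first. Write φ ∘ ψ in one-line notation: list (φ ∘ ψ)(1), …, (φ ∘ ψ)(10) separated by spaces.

1 6 2 5 7 10 9 4 8 3

Chase each element through ψ then φ: 1 → 1 → 1; 2 → 7 → 6; 3 → 8 → 2; 4 → 3 → 5; 5 → 4 → 7; 6 → 5 → 10; 7 → 2 → 9; 8 → 10 → 4; 9 → 6 → 8; 10 → 9 → 3.
Collecting the images, φ ∘ ψ = [1 6 2 5 7 10 9 4 8 3].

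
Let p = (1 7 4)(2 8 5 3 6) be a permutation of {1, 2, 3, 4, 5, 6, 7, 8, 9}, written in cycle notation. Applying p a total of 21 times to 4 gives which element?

4 lies in the 3-cycle (1 7 4).
Powers repeat with period 3 on this cycle, and 21 mod 3 = 0, so p^21(4) = p^0(4).
So p^21(4) = 4.

4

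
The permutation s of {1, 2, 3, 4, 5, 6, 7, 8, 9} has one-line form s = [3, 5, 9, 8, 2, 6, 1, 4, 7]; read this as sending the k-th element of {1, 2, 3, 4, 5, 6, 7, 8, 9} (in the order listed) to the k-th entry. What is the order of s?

4

Decomposing into disjoint cycles gives cycle lengths 4, 2, 2, 1.
Since disjoint cycles commute, ord(s) = lcm(4, 2, 2) = 4.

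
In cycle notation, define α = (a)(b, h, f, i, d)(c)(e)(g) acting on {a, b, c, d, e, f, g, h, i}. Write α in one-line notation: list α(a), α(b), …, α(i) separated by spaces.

a h c b e i g f d

Each element maps to the next entry in its cycle (wrapping to the front): a→a, b→h, c→c, d→b, e→e, f→i, g→g, h→f, i→d.
So the one-line form is a h c b e i g f d.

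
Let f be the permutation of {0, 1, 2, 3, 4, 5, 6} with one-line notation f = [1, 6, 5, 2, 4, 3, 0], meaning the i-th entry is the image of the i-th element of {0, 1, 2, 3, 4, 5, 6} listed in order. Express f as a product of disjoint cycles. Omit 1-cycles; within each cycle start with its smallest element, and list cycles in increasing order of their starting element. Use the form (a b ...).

From 0: 0 → 1 → 6 → 0, closing the cycle (0 1 6).
Continuing from each remaining unvisited element yields (0 1 6)(2 5 3).

(0 1 6)(2 5 3)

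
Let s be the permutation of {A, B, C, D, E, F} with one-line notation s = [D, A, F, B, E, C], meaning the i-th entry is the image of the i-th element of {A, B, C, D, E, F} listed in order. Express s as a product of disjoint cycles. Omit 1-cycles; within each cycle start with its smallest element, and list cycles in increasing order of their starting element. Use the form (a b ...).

(A D B)(C F)

Iterating s from A gives A → D → B → A; that is the 3-cycle (A D B).
Repeating from the next unused element and collecting all non-trivial cycles gives (A D B)(C F).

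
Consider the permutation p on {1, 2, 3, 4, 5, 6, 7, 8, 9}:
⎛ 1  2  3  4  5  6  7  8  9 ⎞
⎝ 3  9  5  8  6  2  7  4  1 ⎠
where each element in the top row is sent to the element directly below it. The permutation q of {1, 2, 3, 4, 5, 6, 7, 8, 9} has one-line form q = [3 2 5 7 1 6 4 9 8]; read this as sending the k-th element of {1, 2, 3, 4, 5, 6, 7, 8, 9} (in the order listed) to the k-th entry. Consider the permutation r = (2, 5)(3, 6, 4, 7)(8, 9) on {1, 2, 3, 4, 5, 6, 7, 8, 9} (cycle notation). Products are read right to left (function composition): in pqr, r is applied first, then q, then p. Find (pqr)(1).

5

Chase 1: r(1) = 1; q(1) = 3; p(3) = 5. Hence (pqr)(1) = 5.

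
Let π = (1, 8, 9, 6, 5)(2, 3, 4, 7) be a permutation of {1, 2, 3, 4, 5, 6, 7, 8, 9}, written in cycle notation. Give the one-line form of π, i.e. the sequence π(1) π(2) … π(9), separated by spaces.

8 3 4 7 1 5 2 9 6

Reading each image from the cycles: 1→8, 2→3, 3→4, 4→7, 5→1, 6→5, 7→2, 8→9, 9→6.
Listing these in domain order gives 8 3 4 7 1 5 2 9 6.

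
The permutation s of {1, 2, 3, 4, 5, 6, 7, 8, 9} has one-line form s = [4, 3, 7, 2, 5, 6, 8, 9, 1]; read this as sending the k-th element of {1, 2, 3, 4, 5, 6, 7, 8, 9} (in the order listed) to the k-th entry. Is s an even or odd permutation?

even

In disjoint-cycle form the cycle lengths are 7, 1, 1.
A cycle is odd iff its length is even; s has 0 even-length cycles, so sgn(s) = (−1)^0 and s is even.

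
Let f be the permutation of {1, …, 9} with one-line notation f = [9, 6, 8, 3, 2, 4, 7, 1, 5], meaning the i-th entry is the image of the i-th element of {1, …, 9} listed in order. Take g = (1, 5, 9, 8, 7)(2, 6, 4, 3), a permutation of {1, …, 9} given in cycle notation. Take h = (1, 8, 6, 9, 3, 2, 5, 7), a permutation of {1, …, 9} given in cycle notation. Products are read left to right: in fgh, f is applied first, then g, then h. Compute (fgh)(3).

(fgh)(3) = h(g(f(3))). f(3) = 8, then g(8) = 7, then h(7) = 1, so the result is 1.

1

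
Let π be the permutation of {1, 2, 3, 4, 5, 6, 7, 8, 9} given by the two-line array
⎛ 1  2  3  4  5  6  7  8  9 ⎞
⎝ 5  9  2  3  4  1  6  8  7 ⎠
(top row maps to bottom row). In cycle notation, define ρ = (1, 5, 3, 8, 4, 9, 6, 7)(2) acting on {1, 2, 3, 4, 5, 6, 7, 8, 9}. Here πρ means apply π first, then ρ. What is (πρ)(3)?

2

First apply π: π(3) = 2, then ρ(2) = 2. Thus (πρ)(3) = 2.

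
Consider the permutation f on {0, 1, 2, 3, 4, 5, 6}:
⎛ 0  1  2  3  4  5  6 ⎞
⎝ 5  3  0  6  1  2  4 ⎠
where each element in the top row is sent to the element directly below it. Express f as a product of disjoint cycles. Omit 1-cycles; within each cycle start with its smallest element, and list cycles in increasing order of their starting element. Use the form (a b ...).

From 0: 0 → 5 → 2 → 0, closing the cycle (0 5 2).
Repeating from the next unused element and collecting all non-trivial cycles gives (0 5 2)(1 3 6 4).

(0 5 2)(1 3 6 4)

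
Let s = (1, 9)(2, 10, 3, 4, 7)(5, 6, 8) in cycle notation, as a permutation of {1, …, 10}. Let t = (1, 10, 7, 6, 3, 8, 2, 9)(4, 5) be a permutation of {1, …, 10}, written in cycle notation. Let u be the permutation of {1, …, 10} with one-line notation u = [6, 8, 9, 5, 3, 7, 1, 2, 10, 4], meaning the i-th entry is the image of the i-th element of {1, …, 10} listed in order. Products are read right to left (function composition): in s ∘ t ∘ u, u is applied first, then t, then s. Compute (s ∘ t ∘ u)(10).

6

Apply the permutations in order: u(10) = 4, then t(4) = 5, then s(5) = 6. So (s ∘ t ∘ u)(10) = 6.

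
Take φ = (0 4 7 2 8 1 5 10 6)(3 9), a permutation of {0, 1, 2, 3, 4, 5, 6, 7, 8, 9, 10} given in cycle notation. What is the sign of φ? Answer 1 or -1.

The cycle lengths are 9, 2.
A cycle is odd iff its length is even; φ has 1 even-length cycle, so sgn(φ) = (−1)^1 and φ is odd.

-1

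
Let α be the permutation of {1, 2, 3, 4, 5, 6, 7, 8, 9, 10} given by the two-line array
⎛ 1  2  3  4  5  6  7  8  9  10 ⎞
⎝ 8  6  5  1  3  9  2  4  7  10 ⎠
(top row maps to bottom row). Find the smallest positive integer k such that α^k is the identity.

12

The disjoint-cycle form of α has cycle lengths 4, 3, 2, 1.
The order of α is the least common multiple of its cycle lengths: lcm(4, 3, 2) = 12.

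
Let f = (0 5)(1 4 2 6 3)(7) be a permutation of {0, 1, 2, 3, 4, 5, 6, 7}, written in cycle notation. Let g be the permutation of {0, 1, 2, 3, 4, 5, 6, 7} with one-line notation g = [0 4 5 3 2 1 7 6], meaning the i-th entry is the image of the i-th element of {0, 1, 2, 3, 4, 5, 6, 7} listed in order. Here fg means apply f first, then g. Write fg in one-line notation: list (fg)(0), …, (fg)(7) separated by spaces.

1 2 7 4 5 0 3 6

For each element, apply f then g: 0 → 5 → 1; 1 → 4 → 2; 2 → 6 → 7; 3 → 1 → 4; 4 → 2 → 5; 5 → 0 → 0; 6 → 3 → 3; 7 → 7 → 6.
So fg in one-line form is 1 2 7 4 5 0 3 6.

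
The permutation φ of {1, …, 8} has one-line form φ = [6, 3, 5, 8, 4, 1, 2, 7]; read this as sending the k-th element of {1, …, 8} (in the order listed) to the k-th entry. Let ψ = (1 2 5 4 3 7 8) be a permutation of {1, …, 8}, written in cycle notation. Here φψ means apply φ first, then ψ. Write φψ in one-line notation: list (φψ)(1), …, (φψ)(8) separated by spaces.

Chase each element through φ then ψ: 1 → 6 → 6; 2 → 3 → 7; 3 → 5 → 4; 4 → 8 → 1; 5 → 4 → 3; 6 → 1 → 2; 7 → 2 → 5; 8 → 7 → 8.
Collecting the images, φψ = [6 7 4 1 3 2 5 8].

6 7 4 1 3 2 5 8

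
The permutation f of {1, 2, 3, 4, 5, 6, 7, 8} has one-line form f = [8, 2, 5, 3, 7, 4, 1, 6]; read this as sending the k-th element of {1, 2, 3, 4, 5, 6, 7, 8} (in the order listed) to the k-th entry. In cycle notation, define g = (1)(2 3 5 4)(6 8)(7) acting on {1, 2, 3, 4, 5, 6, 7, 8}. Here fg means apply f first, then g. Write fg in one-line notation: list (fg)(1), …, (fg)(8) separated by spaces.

6 3 4 5 7 2 1 8

(fg)(x) = g(f(x)). Computing each image: g(f(1)) = g(8) = 6, g(f(2)) = g(2) = 3, g(f(3)) = g(5) = 4, g(f(4)) = g(3) = 5, g(f(5)) = g(7) = 7, g(f(6)) = g(4) = 2, g(f(7)) = g(1) = 1, g(f(8)) = g(6) = 8.
Hence fg = [6 3 4 5 7 2 1 8].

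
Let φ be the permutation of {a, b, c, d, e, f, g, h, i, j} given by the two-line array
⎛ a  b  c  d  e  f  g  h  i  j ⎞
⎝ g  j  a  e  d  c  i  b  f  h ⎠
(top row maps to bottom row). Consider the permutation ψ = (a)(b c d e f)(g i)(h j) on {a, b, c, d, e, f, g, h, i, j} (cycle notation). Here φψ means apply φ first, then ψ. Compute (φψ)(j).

(φψ)(j) = ψ(φ(j)). φ(j) = h, then ψ(h) = j. So (φψ)(j) = j.

j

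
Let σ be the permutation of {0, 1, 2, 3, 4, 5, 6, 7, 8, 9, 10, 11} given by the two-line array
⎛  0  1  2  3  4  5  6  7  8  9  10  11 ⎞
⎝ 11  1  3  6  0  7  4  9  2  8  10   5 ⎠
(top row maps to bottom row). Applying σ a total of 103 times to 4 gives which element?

5

Tracing 4 → 0 → … returns to 4 after 10 steps, so 4 lies in a 10-cycle (0 11 5 7 9 8 2 3 6 4).
On a 10-cycle, σ^10 is the identity, so σ^103 = σ^3 there (103 ≡ 3 mod 10).
Stepping 3 places around the cycle: 4 → 0 → 11 → 5.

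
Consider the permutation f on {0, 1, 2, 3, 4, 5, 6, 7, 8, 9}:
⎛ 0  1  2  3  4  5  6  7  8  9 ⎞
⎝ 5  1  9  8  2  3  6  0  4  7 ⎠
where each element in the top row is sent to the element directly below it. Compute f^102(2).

Tracing 2 → 9 → … returns to 2 after 8 steps, so 2 lies in an 8-cycle (0 5 3 8 4 2 9 7).
Since the cycle has length 8, f^102 acts on it the same as f^6 (102 mod 8 = 6).
Advancing 6 steps from 2: 2 → 9 → 7 → 0 → 5 → 3 → 8.

8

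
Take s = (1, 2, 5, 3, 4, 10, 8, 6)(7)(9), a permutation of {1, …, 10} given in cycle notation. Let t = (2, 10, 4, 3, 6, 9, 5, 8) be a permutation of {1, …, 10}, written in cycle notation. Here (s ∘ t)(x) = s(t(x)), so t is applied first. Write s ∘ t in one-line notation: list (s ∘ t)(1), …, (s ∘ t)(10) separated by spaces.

For each element, apply t then s: 1 → 1 → 2; 2 → 10 → 8; 3 → 6 → 1; 4 → 3 → 4; 5 → 8 → 6; 6 → 9 → 9; 7 → 7 → 7; 8 → 2 → 5; 9 → 5 → 3; 10 → 4 → 10.
So s ∘ t in one-line form is 2 8 1 4 6 9 7 5 3 10.

2 8 1 4 6 9 7 5 3 10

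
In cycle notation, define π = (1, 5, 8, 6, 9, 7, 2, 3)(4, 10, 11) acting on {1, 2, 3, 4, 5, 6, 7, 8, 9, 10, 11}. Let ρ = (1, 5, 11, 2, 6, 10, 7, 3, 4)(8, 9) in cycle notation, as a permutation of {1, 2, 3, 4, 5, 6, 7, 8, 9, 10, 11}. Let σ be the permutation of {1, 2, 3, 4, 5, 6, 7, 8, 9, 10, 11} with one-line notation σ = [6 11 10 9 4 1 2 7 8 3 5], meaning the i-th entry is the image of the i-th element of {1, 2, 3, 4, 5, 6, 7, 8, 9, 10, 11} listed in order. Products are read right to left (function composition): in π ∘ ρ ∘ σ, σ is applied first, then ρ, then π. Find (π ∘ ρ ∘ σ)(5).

Apply the permutations in order: σ(5) = 4, then ρ(4) = 1, then π(1) = 5. So (π ∘ ρ ∘ σ)(5) = 5.

5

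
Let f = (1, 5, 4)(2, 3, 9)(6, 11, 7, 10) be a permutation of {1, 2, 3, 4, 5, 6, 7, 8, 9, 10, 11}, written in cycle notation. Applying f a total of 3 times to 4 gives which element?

4

4 lies in the 3-cycle (1, 5, 4).
Powers repeat with period 3 on this cycle, and 3 mod 3 = 0, so f^3(4) = f^0(4).
So f^3(4) = 4.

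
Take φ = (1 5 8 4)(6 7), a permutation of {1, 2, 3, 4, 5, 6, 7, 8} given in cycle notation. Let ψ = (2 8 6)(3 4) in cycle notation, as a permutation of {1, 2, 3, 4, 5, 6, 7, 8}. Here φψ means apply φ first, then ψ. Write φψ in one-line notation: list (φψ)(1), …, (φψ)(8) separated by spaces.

(φψ)(x) = ψ(φ(x)). Computing each image: ψ(φ(1)) = ψ(5) = 5, ψ(φ(2)) = ψ(2) = 8, ψ(φ(3)) = ψ(3) = 4, ψ(φ(4)) = ψ(1) = 1, ψ(φ(5)) = ψ(8) = 6, ψ(φ(6)) = ψ(7) = 7, ψ(φ(7)) = ψ(6) = 2, ψ(φ(8)) = ψ(4) = 3.
Hence φψ = [5 8 4 1 6 7 2 3].

5 8 4 1 6 7 2 3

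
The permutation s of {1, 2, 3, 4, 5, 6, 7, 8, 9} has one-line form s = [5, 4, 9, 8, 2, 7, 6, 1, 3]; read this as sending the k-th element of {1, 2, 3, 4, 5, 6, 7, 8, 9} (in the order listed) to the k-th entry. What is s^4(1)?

Tracing 1 → 5 → … returns to 1 after 5 steps, so 1 lies in a 5-cycle (1, 5, 2, 4, 8).
Stepping 4 places around the cycle: 1 → 5 → 2 → 4 → 8.

8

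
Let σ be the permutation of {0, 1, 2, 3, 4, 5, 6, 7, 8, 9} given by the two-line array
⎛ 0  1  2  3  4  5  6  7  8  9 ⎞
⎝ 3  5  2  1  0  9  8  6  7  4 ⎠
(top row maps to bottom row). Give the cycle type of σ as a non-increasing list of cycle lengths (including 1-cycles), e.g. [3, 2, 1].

[6, 3, 1]

The disjoint cycles are (0, 3, 1, 5, 9, 4)(2)(6, 8, 7), with lengths 6, 3, 1 in non-increasing order.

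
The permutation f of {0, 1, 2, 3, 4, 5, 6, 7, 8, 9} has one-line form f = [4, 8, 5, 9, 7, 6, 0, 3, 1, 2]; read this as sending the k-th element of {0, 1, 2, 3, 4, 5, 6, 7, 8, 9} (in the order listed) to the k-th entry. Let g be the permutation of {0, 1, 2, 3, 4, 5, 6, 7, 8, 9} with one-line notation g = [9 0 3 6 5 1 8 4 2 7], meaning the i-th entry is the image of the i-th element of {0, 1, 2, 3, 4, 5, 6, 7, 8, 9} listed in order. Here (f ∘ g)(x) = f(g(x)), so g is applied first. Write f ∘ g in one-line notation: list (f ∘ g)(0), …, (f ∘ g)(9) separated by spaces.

2 4 9 0 6 8 1 7 5 3

Chase each element through g then f: 0 → 9 → 2; 1 → 0 → 4; 2 → 3 → 9; 3 → 6 → 0; 4 → 5 → 6; 5 → 1 → 8; 6 → 8 → 1; 7 → 4 → 7; 8 → 2 → 5; 9 → 7 → 3.
So f ∘ g in one-line form is 2 4 9 0 6 8 1 7 5 3.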